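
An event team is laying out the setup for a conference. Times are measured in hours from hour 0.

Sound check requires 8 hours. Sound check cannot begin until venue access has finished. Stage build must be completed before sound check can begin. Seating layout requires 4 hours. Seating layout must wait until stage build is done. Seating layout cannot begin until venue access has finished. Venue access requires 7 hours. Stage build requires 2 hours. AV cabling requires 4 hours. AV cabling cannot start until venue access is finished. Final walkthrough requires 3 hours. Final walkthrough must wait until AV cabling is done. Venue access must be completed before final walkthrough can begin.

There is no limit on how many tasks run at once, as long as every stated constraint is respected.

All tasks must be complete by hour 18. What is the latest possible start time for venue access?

To finish by hour 18, final walkthrough (duration 3) must start no later than hour 15.
AV cabling feeds into final walkthrough (must start by hour 15); so AV cabling must finish by hour 15 and therefore start by hour 11.
Nothing follows seating layout; the deadline of hour 18 is its only limit. It must start by 18 − 4 = hour 14.
Sound check must finish by hour 18; it takes 8 hours, so it must start by 18 − 8 = hour 10.
Venue access must finish in time for AV cabling (must start by hour 11); seating layout (must start by hour 14); sound check (must start by hour 10); final walkthrough (must start by hour 15). The tightest is hour 10, so venue access must start by 10 − 7 = hour 3.

3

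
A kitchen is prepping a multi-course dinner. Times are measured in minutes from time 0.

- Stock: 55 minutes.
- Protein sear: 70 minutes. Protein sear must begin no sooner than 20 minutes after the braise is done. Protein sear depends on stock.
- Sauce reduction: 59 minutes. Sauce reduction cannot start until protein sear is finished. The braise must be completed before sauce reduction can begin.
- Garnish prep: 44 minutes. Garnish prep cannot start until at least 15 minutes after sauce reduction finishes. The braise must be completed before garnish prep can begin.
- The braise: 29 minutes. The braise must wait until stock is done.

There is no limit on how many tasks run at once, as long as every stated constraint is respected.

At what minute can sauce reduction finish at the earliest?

233

Nothing blocks stock, so it runs from minute 0 to minute 55.
The braise cannot begin until stock (finishes minute 55). It runs from minute 55 to 55 + 29 = minute 84.
Protein sear needs all of the braise (finishes minute 84, plus 20-minute gap → minute 104); stock (finishes minute 55). That puts its earliest start at minute 104; it finishes at 104 + 70 = minute 174.
Sauce reduction needs all of protein sear (finishes minute 174); the braise (finishes minute 84). That puts its earliest start at minute 174; it finishes at 174 + 59 = minute 233.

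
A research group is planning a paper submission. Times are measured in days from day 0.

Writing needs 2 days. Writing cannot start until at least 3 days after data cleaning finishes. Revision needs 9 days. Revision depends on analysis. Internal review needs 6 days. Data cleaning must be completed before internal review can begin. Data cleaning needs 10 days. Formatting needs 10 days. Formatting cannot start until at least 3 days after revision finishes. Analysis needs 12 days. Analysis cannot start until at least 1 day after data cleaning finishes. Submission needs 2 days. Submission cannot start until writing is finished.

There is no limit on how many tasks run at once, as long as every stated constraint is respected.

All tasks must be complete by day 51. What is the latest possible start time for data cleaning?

6

Nothing follows formatting; the deadline of day 51 is its only limit. It must start by 51 − 10 = day 41.
Revision has to be done before formatting (must start by day 41, minus 3-day gap → day 38). That means finishing by day 38, i.e. starting by 38 − 9 = day 29.
Analysis has to be done before revision (must start by day 29). That means finishing by day 29, i.e. starting by 29 − 12 = day 17.
Submission must finish by day 51; it takes 2 days, so it must start by 51 − 2 = day 49.
Since submission (must start by day 49) depends on it, writing must finish by day 49. Backing off its 2-day duration gives a latest start of day 47.
To finish by day 51, internal review (duration 6) must start no later than day 45.
Data cleaning must finish in time for analysis (must start by day 17, minus 1-day gap → day 16); writing (must start by day 47, minus 3-day gap → day 44); internal review (must start by day 45). The tightest is day 16, so data cleaning must start by 16 − 10 = day 6.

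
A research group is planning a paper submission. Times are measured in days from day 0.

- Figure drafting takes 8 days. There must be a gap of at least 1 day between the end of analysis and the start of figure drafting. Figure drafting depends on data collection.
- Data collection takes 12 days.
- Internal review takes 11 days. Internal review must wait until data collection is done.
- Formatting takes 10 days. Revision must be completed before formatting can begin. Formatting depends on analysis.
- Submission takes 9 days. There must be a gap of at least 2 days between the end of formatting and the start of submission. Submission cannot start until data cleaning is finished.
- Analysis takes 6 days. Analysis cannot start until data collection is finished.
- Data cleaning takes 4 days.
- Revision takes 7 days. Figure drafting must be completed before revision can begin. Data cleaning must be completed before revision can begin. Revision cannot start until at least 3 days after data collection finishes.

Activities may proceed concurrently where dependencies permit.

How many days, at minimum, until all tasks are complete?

55

Data cleaning can start immediately at day 0; it finishes at day 4.
Nothing blocks data collection, so it runs from day 0 to day 12.
Internal review waits on data collection (finishes day 12), so it starts at day 12 and finishes at 12 + 11 = day 23.
Analysis waits on data collection (finishes day 12), so it starts at day 12 and finishes at 12 + 6 = day 18.
For figure drafting: analysis (finishes day 18, plus 1-day gap → day 19); data collection (finishes day 12). Taking the maximum gives a start of day 19, and it finishes at 19 + 8 = day 27.
Revision has to wait for figure drafting (finishes day 27); data cleaning (finishes day 4); data collection (finishes day 12, plus 3-day gap → day 15). The latest of these is day 27, so revision runs day 27 to 27 + 7 = day 34.
Formatting cannot start until revision (finishes day 34); analysis (finishes day 18). The controlling bound is day 34, so formatting finishes at 34 + 10 = day 44.
Submission cannot start until formatting (finishes day 44, plus 2-day gap → day 46); data cleaning (finishes day 4). The controlling bound is day 46, so submission finishes at 46 + 9 = day 55.
All tasks are finished once the last one completes. Finish times: Data collection at 12, Data cleaning at 4, Analysis at 18, Figure drafting at 27, Internal review at 23, Revision at 34, Formatting at 44, Submission at 55. The latest is day 55.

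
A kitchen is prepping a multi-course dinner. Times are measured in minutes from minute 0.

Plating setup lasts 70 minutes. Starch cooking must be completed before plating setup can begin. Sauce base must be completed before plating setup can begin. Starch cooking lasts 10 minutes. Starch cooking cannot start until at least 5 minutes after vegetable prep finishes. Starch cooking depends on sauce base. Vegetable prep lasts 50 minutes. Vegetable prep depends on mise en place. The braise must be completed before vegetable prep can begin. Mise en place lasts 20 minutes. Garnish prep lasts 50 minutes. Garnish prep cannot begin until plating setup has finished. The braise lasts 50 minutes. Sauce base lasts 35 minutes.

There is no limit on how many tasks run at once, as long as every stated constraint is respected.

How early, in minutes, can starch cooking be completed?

Nothing blocks the braise, so it runs from minute 0 to minute 50.
Sauce base can start immediately at minute 0; it finishes at minute 35.
Nothing blocks mise en place, so it runs from minute 0 to minute 20.
For vegetable prep: mise en place (finishes minute 20); the braise (finishes minute 50). Taking the maximum gives a start of minute 50, and it finishes at 50 + 50 = minute 100.
Starch cooking cannot start until vegetable prep (finishes minute 100, plus 5-minute gap → minute 105); sauce base (finishes minute 35). The controlling bound is minute 105, so starch cooking finishes at 105 + 10 = minute 115.

115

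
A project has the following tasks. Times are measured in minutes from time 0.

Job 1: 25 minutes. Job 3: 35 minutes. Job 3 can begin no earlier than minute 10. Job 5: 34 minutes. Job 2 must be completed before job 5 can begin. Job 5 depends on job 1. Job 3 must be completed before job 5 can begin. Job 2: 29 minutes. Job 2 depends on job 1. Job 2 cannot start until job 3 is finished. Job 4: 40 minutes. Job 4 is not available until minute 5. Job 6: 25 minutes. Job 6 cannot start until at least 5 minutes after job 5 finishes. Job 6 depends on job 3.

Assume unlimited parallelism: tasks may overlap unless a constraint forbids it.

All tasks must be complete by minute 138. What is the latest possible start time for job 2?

45

Job 6 has no dependents, so it just needs to finish by minute 138. Starting by 138 − 25 = minute 113 achieves that.
Job 5 has to be done before job 6 (must start by minute 113, minus 5-minute gap → minute 108). That means finishing by minute 108, i.e. starting by 108 − 34 = minute 74.
Job 2 must finish before job 5 (must start by minute 74). With a 29-minute duration, job 2 must start by 74 − 29 = minute 45.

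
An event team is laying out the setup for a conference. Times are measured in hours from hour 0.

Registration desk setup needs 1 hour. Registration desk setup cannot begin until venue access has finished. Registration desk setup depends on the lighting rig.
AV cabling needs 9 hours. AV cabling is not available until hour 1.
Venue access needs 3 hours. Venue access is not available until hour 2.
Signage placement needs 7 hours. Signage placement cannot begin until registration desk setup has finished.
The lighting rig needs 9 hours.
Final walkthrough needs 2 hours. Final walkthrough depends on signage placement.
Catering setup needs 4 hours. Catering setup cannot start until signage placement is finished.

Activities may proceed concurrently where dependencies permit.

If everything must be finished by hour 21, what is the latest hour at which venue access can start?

Catering setup must finish by hour 21; it takes 4 hours, so it must start by 21 − 4 = hour 17.
Nothing follows final walkthrough; the deadline of hour 21 is its only limit. It must start by 21 − 2 = hour 19.
Signage placement has several dependents: catering setup (must start by hour 17); final walkthrough (must start by hour 19). The earliest of those limits is hour 17, so signage placement must start by 17 − 7 = hour 10.
Registration desk setup must finish before signage placement (must start by hour 10). With a 1-hour duration, registration desk setup must start by 10 − 1 = hour 9.
Venue access must finish before registration desk setup (must start by hour 9). With a 3-hour duration, venue access must start by 9 − 3 = hour 6.

6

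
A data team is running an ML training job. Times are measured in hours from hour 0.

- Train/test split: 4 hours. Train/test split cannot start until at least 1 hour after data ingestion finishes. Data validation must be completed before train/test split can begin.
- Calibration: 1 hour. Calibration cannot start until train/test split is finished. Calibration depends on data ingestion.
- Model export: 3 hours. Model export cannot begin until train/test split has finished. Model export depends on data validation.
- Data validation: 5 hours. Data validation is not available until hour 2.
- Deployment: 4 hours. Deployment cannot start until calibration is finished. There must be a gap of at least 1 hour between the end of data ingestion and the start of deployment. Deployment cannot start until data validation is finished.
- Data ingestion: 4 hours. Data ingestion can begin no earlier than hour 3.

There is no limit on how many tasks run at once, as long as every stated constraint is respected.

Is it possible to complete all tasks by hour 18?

Data validation waits on its own release at hour 2, so it starts at hour 2 and finishes at 2 + 5 = hour 7.
After its own release at hour 3, data ingestion can start at hour 3 and finishes at hour 7.
Train/test split cannot start until data ingestion (finishes hour 7, plus 1-hour gap → hour 8); data validation (finishes hour 7). The controlling bound is hour 8, so train/test split finishes at 8 + 4 = hour 12.
Model export cannot start until train/test split (finishes hour 12); data validation (finishes hour 7). The controlling bound is hour 12, so model export finishes at 12 + 3 = hour 15.
For calibration: train/test split (finishes hour 12); data ingestion (finishes hour 7). Taking the maximum gives a start of hour 12, and it finishes at 12 + 1 = hour 13.
For deployment: calibration (finishes hour 13); data ingestion (finishes hour 7, plus 1-hour gap → hour 8); data validation (finishes hour 7). Taking the maximum gives a start of hour 13, and it finishes at 13 + 4 = hour 17.
Every task is finished by hour 17, which is no later than the deadline of 18, so the schedule is feasible.

Yes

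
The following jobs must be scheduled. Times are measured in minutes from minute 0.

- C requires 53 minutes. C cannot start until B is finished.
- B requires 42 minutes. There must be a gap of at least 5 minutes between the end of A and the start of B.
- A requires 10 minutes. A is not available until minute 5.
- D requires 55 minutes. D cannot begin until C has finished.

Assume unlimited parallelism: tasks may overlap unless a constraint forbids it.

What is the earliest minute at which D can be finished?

170

After its own release at minute 5, A can start at minute 5 and finishes at minute 15.
B waits on A (finishes minute 15, plus 5-minute gap → minute 20), so it starts at minute 20 and finishes at 20 + 42 = minute 62.
After B (finishes minute 62), C can start at minute 62 and finishes at minute 115.
D waits on C (finishes minute 115), so it starts at minute 115 and finishes at 115 + 55 = minute 170.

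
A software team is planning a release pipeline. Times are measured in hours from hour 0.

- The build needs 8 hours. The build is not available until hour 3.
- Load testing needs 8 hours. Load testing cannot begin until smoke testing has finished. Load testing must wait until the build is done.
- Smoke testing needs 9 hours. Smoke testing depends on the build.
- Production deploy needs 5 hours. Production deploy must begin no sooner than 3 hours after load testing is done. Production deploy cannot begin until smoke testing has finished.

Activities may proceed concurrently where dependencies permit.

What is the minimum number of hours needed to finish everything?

36

After its own release at hour 3, the build can start at hour 3 and finishes at hour 11.
Smoke testing waits on the build (finishes hour 11), so it starts at hour 11 and finishes at 11 + 9 = hour 20.
Load testing cannot start until smoke testing (finishes hour 20); the build (finishes hour 11). The controlling bound is hour 20, so load testing finishes at 20 + 8 = hour 28.
Production deploy cannot start until load testing (finishes hour 28, plus 3-hour gap → hour 31); smoke testing (finishes hour 20). The controlling bound is hour 31, so production deploy finishes at 31 + 5 = hour 36.
All tasks are finished once the last one completes. Finish times: The build at 11, Smoke testing at 20, Load testing at 28, Production deploy at 36. The latest is hour 36.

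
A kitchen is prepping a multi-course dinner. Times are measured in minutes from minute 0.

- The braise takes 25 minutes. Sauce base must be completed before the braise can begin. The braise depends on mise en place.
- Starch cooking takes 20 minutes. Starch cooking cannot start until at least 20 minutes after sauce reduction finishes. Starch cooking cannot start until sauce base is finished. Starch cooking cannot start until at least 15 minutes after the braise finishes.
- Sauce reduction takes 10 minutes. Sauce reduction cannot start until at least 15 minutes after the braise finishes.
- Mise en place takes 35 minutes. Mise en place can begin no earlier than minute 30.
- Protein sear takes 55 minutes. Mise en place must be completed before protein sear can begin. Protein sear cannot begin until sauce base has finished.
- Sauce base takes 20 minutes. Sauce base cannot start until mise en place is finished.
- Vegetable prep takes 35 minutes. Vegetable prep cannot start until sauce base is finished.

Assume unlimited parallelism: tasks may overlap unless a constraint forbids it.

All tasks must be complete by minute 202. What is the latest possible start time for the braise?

Starch cooking must finish by minute 202; it takes 20 minutes, so it must start by 202 − 20 = minute 182.
Since starch cooking (must start by minute 182, minus 20-minute gap → minute 162) depends on it, sauce reduction must finish by minute 162. Backing off its 10-minute duration gives a latest start of minute 152.
For the braise: sauce reduction (must start by minute 152, minus 15-minute gap → minute 137); starch cooking (must start by minute 182, minus 15-minute gap → minute 167). The most restrictive is minute 137; with a 25-minute duration, the braise must start by minute 112.

112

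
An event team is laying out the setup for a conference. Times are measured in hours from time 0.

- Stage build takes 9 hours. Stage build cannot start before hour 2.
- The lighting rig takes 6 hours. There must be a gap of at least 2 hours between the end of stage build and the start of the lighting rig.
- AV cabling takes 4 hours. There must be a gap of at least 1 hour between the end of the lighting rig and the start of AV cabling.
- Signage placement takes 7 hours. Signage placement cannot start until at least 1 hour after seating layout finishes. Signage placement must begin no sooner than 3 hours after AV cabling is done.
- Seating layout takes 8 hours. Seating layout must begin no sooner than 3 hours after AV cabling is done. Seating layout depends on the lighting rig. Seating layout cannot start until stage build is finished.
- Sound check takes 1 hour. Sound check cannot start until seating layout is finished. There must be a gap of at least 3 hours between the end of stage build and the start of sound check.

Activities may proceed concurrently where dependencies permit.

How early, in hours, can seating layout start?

After its own release at hour 2, stage build can start at hour 2 and finishes at hour 11.
The lighting rig waits on stage build (finishes hour 11, plus 2-hour gap → hour 13), so it starts at hour 13 and finishes at 13 + 6 = hour 19.
After the lighting rig (finishes hour 19, plus 1-hour gap → hour 20), AV cabling can start at hour 20 and finishes at hour 24.
Seating layout waits on AV cabling (finishes hour 24, plus 3-hour gap → hour 27); the lighting rig (finishes hour 19); stage build (finishes hour 11). The latest of these is hour 27, which is the earliest seating layout can start.

27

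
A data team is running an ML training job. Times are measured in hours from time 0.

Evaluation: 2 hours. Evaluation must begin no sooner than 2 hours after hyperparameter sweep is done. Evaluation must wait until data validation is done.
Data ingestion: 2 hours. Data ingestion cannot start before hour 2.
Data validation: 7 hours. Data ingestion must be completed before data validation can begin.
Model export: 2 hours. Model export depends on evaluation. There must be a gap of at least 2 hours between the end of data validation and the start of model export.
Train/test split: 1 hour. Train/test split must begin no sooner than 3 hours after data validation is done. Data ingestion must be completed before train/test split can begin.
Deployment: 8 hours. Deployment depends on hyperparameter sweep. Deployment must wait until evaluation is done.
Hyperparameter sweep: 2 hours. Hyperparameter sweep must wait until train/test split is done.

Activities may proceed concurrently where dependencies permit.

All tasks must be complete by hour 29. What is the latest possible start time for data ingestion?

To finish by hour 29, model export (duration 2) must start no later than hour 27.
Deployment must finish by hour 29; it takes 8 hours, so it must start by 29 − 8 = hour 21.
For evaluation: model export (must start by hour 27); deployment (must start by hour 21). The most restrictive is hour 21; with a 2-hour duration, evaluation must start by hour 19.
For hyperparameter sweep: evaluation (must start by hour 19, minus 2-hour gap → hour 17); deployment (must start by hour 21). The most restrictive is hour 17; with a 2-hour duration, hyperparameter sweep must start by hour 15.
Train/test split has to be done before hyperparameter sweep (must start by hour 15). That means finishing by hour 15, i.e. starting by 15 − 1 = hour 14.
Data validation has several dependents: train/test split (must start by hour 14, minus 3-hour gap → hour 11); evaluation (must start by hour 19); model export (must start by hour 27, minus 2-hour gap → hour 25). The earliest of those limits is hour 11, so data validation must start by 11 − 7 = hour 4.
Data ingestion feeds data validation (must start by hour 4); train/test split (must start by hour 14). Taking the minimum, data ingestion must finish by hour 4 and start by 4 − 2 = hour 2.

2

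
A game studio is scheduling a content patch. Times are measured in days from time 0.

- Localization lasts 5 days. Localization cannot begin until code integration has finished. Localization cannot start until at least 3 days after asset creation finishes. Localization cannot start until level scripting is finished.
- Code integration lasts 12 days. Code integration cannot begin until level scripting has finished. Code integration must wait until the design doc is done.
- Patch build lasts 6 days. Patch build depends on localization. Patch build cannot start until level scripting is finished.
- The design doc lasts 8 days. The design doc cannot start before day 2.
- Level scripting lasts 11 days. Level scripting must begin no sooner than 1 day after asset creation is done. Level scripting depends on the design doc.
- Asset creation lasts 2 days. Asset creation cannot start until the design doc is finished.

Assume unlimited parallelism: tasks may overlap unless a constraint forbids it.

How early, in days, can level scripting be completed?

24

The design doc cannot begin until its own release at day 2. It runs from day 2 to 2 + 8 = day 10.
Asset creation waits on the design doc (finishes day 10), so it starts at day 10 and finishes at 10 + 2 = day 12.
For level scripting: asset creation (finishes day 12, plus 1-day gap → day 13); the design doc (finishes day 10). Taking the maximum gives a start of day 13, and it finishes at 13 + 11 = day 24.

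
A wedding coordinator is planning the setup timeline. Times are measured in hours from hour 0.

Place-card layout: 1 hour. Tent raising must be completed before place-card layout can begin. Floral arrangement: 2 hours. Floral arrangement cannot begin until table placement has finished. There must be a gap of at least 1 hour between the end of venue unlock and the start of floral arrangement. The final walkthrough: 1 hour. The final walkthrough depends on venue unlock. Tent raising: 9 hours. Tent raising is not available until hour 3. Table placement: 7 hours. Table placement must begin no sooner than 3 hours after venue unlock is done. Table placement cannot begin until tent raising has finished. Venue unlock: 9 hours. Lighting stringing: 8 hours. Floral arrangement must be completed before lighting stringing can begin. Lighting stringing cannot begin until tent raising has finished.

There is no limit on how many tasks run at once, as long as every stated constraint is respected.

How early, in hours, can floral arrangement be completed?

Tent raising waits on its own release at hour 3, so it starts at hour 3 and finishes at 3 + 9 = hour 12.
Venue unlock has no prerequisites, so it starts at hour 0 and finishes at hour 9.
Table placement has to wait for venue unlock (finishes hour 9, plus 3-hour gap → hour 12); tent raising (finishes hour 12). The latest of these is hour 12, so table placement runs hour 12 to 12 + 7 = hour 19.
Floral arrangement needs all of table placement (finishes hour 19); venue unlock (finishes hour 9, plus 1-hour gap → hour 10). That puts its earliest start at hour 19; it finishes at 19 + 2 = hour 21.

21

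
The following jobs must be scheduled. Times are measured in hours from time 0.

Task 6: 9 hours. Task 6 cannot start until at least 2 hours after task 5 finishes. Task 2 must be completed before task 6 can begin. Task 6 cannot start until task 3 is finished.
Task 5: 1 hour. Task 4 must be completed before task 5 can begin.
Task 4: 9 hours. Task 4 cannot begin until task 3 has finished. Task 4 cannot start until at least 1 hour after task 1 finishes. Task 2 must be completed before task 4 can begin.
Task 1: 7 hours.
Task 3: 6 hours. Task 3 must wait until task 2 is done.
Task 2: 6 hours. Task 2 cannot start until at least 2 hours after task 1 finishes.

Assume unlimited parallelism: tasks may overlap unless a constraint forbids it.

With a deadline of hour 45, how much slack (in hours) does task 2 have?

Task 1 has no prerequisites, so it starts at hour 0 and finishes at hour 7.
After task 1 (finishes hour 7, plus 2-hour gap → hour 9), task 2 can start at hour 9 and finishes at hour 15.

Working backward from the deadline:
Task 6 has no dependents, so it just needs to finish by hour 45. Starting by 45 − 9 = hour 36 achieves that.
Task 5 must finish before task 6 (must start by hour 36, minus 2-hour gap → hour 34). With a 1-hour duration, task 5 must start by 34 − 1 = hour 33.
Task 4 feeds into task 5 (must start by hour 33); so task 4 must finish by hour 33 and therefore start by hour 24.
Task 3 must finish in time for task 4 (must start by hour 24); task 6 (must start by hour 36). The tightest is hour 24, so task 3 must start by 24 − 6 = hour 18.
Task 2 has several dependents: task 3 (must start by hour 18); task 4 (must start by hour 24); task 6 (must start by hour 36). The earliest of those limits is hour 18, so task 2 must start by 18 − 6 = hour 12.
So task 2 can start as early as hour 9 and as late as hour 12, giving 12 − 9 = 3 hours of slack.

3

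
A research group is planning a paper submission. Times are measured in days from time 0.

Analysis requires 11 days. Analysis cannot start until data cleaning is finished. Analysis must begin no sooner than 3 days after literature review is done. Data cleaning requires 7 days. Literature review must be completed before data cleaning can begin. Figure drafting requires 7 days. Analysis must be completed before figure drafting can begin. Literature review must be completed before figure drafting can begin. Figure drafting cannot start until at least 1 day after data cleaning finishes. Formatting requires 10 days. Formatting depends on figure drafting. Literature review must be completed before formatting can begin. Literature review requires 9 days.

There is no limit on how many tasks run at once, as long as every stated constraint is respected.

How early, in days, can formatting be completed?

44

Literature review has no prerequisites, so it starts at day 0 and finishes at day 9.
After literature review (finishes day 9), data cleaning can start at day 9 and finishes at day 16.
Analysis has to wait for data cleaning (finishes day 16); literature review (finishes day 9, plus 3-day gap → day 12). The latest of these is day 16, so analysis runs day 16 to 16 + 11 = day 27.
Figure drafting has to wait for analysis (finishes day 27); literature review (finishes day 9); data cleaning (finishes day 16, plus 1-day gap → day 17). The latest of these is day 27, so figure drafting runs day 27 to 27 + 7 = day 34.
For formatting: figure drafting (finishes day 34); literature review (finishes day 9). Taking the maximum gives a start of day 34, and it finishes at 34 + 10 = day 44.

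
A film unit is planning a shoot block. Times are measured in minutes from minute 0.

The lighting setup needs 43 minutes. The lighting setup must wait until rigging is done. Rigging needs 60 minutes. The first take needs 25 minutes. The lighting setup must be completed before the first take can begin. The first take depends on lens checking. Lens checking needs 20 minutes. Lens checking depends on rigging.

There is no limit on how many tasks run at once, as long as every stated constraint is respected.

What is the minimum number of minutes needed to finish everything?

Rigging has no prerequisites, so it starts at minute 0 and finishes at minute 60.
Lens checking cannot begin until rigging (finishes minute 60). It runs from minute 60 to 60 + 20 = minute 80.
The lighting setup waits on rigging (finishes minute 60), so it starts at minute 60 and finishes at 60 + 43 = minute 103.
The first take needs all of the lighting setup (finishes minute 103); lens checking (finishes minute 80). That puts its earliest start at minute 103; it finishes at 103 + 25 = minute 128.
All tasks are finished once the last one completes. Finish times: Rigging at 60, The lighting setup at 103, Lens checking at 80, The first take at 128. The latest is minute 128.

128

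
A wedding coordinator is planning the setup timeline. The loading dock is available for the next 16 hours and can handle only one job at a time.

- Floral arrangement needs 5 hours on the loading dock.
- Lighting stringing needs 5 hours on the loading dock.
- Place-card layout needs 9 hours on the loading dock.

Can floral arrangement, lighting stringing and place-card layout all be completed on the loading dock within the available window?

No

Running back to back, the jobs need 5 + 5 + 9 = 19 hours on the loading dock.
Since 19 > 16, they cannot all fit.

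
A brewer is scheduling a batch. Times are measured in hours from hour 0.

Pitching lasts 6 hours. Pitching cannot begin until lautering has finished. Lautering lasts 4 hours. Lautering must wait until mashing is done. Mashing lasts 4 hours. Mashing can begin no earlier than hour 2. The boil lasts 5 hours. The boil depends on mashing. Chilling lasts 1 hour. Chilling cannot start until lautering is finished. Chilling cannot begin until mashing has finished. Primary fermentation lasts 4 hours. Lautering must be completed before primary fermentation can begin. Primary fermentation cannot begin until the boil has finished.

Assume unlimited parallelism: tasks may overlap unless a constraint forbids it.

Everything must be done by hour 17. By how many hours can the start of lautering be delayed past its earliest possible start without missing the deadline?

1

Mashing waits on its own release at hour 2, so it starts at hour 2 and finishes at 2 + 4 = hour 6.
Lautering cannot begin until mashing (finishes hour 6). It runs from hour 6 to 6 + 4 = hour 10.

Working backward from the deadline:
Nothing follows chilling; the deadline of hour 17 is its only limit. It must start by 17 − 1 = hour 16.
Pitching must finish by hour 17; it takes 6 hours, so it must start by 17 − 6 = hour 11.
Primary fermentation must finish by hour 17; it takes 4 hours, so it must start by 17 − 4 = hour 13.
Lautering has several dependents: chilling (must start by hour 16); pitching (must start by hour 11); primary fermentation (must start by hour 13). The earliest of those limits is hour 11, so lautering must start by 11 − 4 = hour 7.
So lautering can start as early as hour 6 and as late as hour 7, giving 7 − 6 = 1 hour of slack.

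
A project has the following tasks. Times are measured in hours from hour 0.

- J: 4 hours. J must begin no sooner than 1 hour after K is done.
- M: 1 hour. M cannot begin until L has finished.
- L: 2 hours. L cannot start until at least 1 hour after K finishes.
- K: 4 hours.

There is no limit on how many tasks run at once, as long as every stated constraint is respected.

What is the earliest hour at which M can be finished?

K has no prerequisites, so it starts at hour 0 and finishes at hour 4.
After K (finishes hour 4, plus 1-hour gap → hour 5), L can start at hour 5 and finishes at hour 7.
After L (finishes hour 7), M can start at hour 7 and finishes at hour 8.

8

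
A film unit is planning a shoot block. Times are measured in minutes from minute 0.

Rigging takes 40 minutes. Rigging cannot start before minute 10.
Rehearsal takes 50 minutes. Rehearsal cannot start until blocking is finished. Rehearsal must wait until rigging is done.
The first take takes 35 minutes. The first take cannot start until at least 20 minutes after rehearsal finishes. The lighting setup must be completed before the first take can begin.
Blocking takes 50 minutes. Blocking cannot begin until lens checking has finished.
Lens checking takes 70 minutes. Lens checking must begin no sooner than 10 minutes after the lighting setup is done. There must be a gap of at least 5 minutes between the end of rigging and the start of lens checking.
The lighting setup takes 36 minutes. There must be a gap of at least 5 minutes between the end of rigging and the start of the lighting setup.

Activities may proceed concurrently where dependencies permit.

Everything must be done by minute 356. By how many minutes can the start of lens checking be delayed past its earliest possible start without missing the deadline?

Rigging cannot begin until its own release at minute 10. It runs from minute 10 to 10 + 40 = minute 50.
The lighting setup waits on rigging (finishes minute 50, plus 5-minute gap → minute 55), so it starts at minute 55 and finishes at 55 + 36 = minute 91.
Lens checking needs all of the lighting setup (finishes minute 91, plus 10-minute gap → minute 101); rigging (finishes minute 50, plus 5-minute gap → minute 55). That puts its earliest start at minute 101; it finishes at 101 + 70 = minute 171.

Working backward from the deadline:
The first take has no dependents, so it just needs to finish by minute 356. Starting by 356 − 35 = minute 321 achieves that.
Rehearsal has to be done before the first take (must start by minute 321, minus 20-minute gap → minute 301). That means finishing by minute 301, i.e. starting by 301 − 50 = minute 251.
Blocking must finish before rehearsal (must start by minute 251). With a 50-minute duration, blocking must start by 251 − 50 = minute 201.
Lens checking has to be done before blocking (must start by minute 201). That means finishing by minute 201, i.e. starting by 201 − 70 = minute 131.
So lens checking can start as early as minute 101 and as late as minute 131, giving 131 − 101 = 30 minutes of slack.

30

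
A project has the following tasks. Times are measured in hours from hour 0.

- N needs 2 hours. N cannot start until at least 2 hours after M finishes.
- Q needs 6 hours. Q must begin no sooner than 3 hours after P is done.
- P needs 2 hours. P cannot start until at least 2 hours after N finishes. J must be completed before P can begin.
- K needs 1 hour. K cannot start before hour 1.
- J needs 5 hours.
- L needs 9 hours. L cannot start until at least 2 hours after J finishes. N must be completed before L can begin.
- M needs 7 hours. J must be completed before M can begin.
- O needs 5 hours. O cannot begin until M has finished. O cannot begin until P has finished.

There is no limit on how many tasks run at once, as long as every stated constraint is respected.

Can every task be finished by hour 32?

K waits on its own release at hour 1, so it starts at hour 1 and finishes at 1 + 1 = hour 2.
J can start immediately at hour 0; it finishes at hour 5.
M cannot begin until J (finishes hour 5). It runs from hour 5 to 5 + 7 = hour 12.
N cannot begin until M (finishes hour 12, plus 2-hour gap → hour 14). It runs from hour 14 to 14 + 2 = hour 16.
P has to wait for N (finishes hour 16, plus 2-hour gap → hour 18); J (finishes hour 5). The latest of these is hour 18, so P runs hour 18 to 18 + 2 = hour 20.
Q waits on P (finishes hour 20, plus 3-hour gap → hour 23), so it starts at hour 23 and finishes at 23 + 6 = hour 29.
O needs all of M (finishes hour 12); P (finishes hour 20). That puts its earliest start at hour 20; it finishes at 20 + 5 = hour 25.
For L: J (finishes hour 5, plus 2-hour gap → hour 7); N (finishes hour 16). Taking the maximum gives a start of hour 16, and it finishes at 16 + 9 = hour 25.
Every task is finished by hour 29, which is no later than the deadline of 32, so the schedule is feasible.

Yes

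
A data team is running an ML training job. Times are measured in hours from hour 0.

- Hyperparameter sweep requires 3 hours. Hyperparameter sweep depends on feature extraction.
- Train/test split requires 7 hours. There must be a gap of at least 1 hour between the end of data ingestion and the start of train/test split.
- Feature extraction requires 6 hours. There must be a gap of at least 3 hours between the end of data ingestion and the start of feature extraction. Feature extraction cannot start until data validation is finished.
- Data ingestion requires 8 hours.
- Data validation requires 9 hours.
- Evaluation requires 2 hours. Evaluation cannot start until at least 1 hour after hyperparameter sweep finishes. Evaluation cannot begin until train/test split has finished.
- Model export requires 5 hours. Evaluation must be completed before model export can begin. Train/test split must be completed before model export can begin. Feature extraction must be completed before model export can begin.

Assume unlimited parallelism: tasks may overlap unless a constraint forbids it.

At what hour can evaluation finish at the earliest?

23

Data validation has no prerequisites, so it starts at hour 0 and finishes at hour 9.
Data ingestion can start immediately at hour 0; it finishes at hour 8.
Train/test split cannot begin until data ingestion (finishes hour 8, plus 1-hour gap → hour 9). It runs from hour 9 to 9 + 7 = hour 16.
Feature extraction needs all of data ingestion (finishes hour 8, plus 3-hour gap → hour 11); data validation (finishes hour 9). That puts its earliest start at hour 11; it finishes at 11 + 6 = hour 17.
After feature extraction (finishes hour 17), hyperparameter sweep can start at hour 17 and finishes at hour 20.
Evaluation needs all of hyperparameter sweep (finishes hour 20, plus 1-hour gap → hour 21); train/test split (finishes hour 16). That puts its earliest start at hour 21; it finishes at 21 + 2 = hour 23.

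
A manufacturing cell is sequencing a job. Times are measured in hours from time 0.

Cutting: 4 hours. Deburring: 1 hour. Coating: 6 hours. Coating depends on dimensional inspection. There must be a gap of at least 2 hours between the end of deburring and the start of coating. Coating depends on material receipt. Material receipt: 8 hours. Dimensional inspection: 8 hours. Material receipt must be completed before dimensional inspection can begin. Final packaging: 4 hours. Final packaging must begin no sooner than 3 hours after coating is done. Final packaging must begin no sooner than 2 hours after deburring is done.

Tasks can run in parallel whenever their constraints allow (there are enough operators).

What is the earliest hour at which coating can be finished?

22

Deburring can start immediately at hour 0; it finishes at hour 1.
Material receipt can start immediately at hour 0; it finishes at hour 8.
Dimensional inspection waits on material receipt (finishes hour 8), so it starts at hour 8 and finishes at 8 + 8 = hour 16.
Coating cannot start until dimensional inspection (finishes hour 16); deburring (finishes hour 1, plus 2-hour gap → hour 3); material receipt (finishes hour 8). The controlling bound is hour 16, so coating finishes at 16 + 6 = hour 22.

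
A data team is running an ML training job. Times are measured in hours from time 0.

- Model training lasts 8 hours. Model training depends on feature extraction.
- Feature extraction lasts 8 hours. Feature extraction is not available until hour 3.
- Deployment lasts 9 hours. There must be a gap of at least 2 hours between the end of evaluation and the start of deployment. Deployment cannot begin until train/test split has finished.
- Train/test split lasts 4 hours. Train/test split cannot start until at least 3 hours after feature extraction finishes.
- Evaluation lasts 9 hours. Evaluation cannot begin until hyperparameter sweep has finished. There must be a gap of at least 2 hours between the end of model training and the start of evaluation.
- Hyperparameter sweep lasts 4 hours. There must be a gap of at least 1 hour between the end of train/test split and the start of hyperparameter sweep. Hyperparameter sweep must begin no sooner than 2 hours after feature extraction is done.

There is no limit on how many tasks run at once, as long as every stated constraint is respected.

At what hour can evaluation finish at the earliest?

32

After its own release at hour 3, feature extraction can start at hour 3 and finishes at hour 11.
Model training waits on feature extraction (finishes hour 11), so it starts at hour 11 and finishes at 11 + 8 = hour 19.
After feature extraction (finishes hour 11, plus 3-hour gap → hour 14), train/test split can start at hour 14 and finishes at hour 18.
For hyperparameter sweep: train/test split (finishes hour 18, plus 1-hour gap → hour 19); feature extraction (finishes hour 11, plus 2-hour gap → hour 13). Taking the maximum gives a start of hour 19, and it finishes at 19 + 4 = hour 23.
Evaluation has to wait for hyperparameter sweep (finishes hour 23); model training (finishes hour 19, plus 2-hour gap → hour 21). The latest of these is hour 23, so evaluation runs hour 23 to 23 + 9 = hour 32.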